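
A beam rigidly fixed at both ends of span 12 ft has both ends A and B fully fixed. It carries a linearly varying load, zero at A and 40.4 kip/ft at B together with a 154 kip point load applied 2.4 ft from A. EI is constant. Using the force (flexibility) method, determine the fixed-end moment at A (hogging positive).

Take the two fixed-end moments M_A, M_B as redundants; the released structure is the simple span AB.
On the primary (simply-supported) span, the end slopes from the loading are:
  at A: triangular load, peak 40.4: 7w₀L³/(360EI) = 1357/EI
  at B: triangular load, peak 40.4: w₀L³/(45EI) = 1551/EI
  at A: point load 154 at a = 2.4: Pab(L + b)/(6LEI) = 1064/EI
  at B: point load 154 at a = 2.4: Pab(L + a)/(6LEI) = 709.6/EI
  θ_A0 = 2422/EI,  θ_B0 = 2261/EI
Flexibility coefficients: a unit moment at one end gives L/(3EI) there and L/(6EI) at the far end, so f₁₁ = f₂₂ = 4/EI and f₁₂ = f₂₁ = 2/EI.
Compatibility — zero rotation at each built-in end:
  4 M_A + 2 M_B = 2422
  2 M_A + 4 M_B = 2261
Solving the pair gives M_A = 430.5 kip·ft and M_B = 350 kip·ft (hogging).

M_A = 430.5 kip·ft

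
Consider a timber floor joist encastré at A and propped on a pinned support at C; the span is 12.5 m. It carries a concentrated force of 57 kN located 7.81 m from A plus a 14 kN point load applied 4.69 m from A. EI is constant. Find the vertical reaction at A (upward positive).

Release the roller at C. Primary structure: cantilever fixed at A.
Free-end deflection of the primary structure under the applied loading (downward +):
  point load 57 at a = 7.81: Pa²(3L − a)/(6EI) = 17204/EI
  point load 14 at a = 4.69: Pa²(3L − a)/(6EI) = 1684/EI
  δ_0 = 18888/EI
Tip deflection under a unit load at C: L³/(3EI) = 651/EI.
The prop prevents deflection at C: R_C = δ_0/δ_{CC} = 18888/651 = 29.01 kN.
Vertical equilibrium: R_A = ΣP − R_C = 71 − 29.01 = 41.99 kN.

R_A = 41.99 kN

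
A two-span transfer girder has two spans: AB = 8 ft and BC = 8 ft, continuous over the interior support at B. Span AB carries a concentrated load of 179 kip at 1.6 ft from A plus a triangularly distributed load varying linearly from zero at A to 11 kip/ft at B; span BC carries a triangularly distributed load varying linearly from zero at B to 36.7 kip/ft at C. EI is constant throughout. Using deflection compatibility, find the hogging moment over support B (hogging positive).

M_B = 160.7 kip·ft

Insert a hinge at B; M_B is the redundant, and each span becomes simply supported.
End slopes at the hinge B, treating each span as simply supported:
  span AB: point load 179 at a = 1.6: Pab(L + a)/(6LEI) = 366.6/EI
  span AB: triangular load, peak 11: w₀L³/(45EI) = 125.2/EI
  span BC: triangular load, peak 36.7: 7w₀L³/(360EI) = 365.4/EI
  relative rotation θ_0 = (491.7 + 365.4)/EI = 857.1/EI
A unit hogging moment at B produces rotation L₁/(3EI) + L₂/(3EI) = 5.333/EI.
Slope continuity at B: θ_0 = M_B·5.333/EI, so M_B = 857.1/5.333 = 160.7 kip·ft (hogging).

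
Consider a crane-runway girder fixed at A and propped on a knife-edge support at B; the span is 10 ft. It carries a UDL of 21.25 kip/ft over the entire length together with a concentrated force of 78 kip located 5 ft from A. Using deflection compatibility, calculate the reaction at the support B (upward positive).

R_B = 104.1 kip

Choose R_B as the redundant. The primary structure is the cantilever fixed at A.
Primary-structure tip deflection at B by superposition:
  UDL 21.25: wL⁴/(8EI) = 26562/EI
  point load 78 at a = 5: Pa²(3L − a)/(6EI) = 8125/EI
  δ_0 = 34688/EI
Flexibility coefficient — unit upward force at B: δ_{BB} = L³/(3EI) = 333.3/EI.
Compatibility at B: δ_0 − R_B·δ_{BB} = 0, so R_B = 34688/333.3 = 104.1 kip.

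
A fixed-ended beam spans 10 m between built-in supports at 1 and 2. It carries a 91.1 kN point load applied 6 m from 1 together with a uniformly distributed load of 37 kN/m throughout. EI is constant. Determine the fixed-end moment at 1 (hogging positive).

M_1 = 395.8 kN·m

Take the two fixed-end moments M_1, M_2 as redundants; the released structure is the simple span 12.
End rotations of the released simple span under the applied load (×1/EI):
  at 1: point load 91.1 at a = 6: Pab(L + b)/(6LEI) = 510.2/EI
  at 2: point load 91.1 at a = 6: Pab(L + a)/(6LEI) = 583/EI
  at 1: UDL 37: wL³/(24EI) = 1542/EI
  at 2: UDL 37: wL³/(24EI) = 1542/EI
  θ_10 = 2052/EI,  θ_20 = 2125/EI
Flexibility coefficients: a unit moment at one end gives L/(3EI) there and L/(6EI) at the far end, so f₁₁ = f₂₂ = 3.333/EI and f₁₂ = f₂₁ = 1.667/EI.
Compatibility — zero rotation at each built-in end:
  3.333 M_1 + 1.667 M_2 = 2052
  1.667 M_1 + 3.333 M_2 = 2125
Solving the pair gives M_1 = 395.8 kN·m and M_2 = 439.5 kN·m (hogging).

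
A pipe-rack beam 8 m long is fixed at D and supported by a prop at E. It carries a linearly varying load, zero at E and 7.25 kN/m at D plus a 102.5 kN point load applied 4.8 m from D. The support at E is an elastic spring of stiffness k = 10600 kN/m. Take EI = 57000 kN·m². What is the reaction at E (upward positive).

R_E = 48.55 kN

Choose R_E as the redundant. The primary structure is the cantilever fixed at D.
Deflection at E on the released cantilever, summing each load's contribution:
  triangular load, peak 7.25 at the fixed end: w₀L⁴/(30EI) = 989.9/EI
  point load 102.5 at a = 4.8: Pa²(3L − a)/(6EI) = 7557/EI
  δ_0 = 8547/EI
Tip deflection under a unit load at E: L³/(3EI) = 170.7/EI.
With EI = 57000 kN·m²: δ_0 = 0.14995 m and δ_{EE} = 0.002994 m/kN.
Compatibility — the spring shortens by R_E/k under the reaction it provides: δ_0 − R_E·δ_{EE} = R_E/k. With 1/k = 0.000094 m/kN, R_E = δ_0 / (δ_{EE} + 1/k) = 0.14995 / (0.002994 + 0.000094) = 48.55 kN.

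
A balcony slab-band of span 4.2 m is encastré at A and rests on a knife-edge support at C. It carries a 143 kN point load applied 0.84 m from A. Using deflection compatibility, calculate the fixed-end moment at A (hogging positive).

Release the roller at C. Primary structure: cantilever fixed at A.
Primary-structure tip deflection at C by superposition:
  point load 143 at a = 0.84: Pa²(3L − a)/(6EI) = 197.8/EI
Tip deflection under a unit load at C: L³/(3EI) = 24.7/EI.
Compatibility at C: δ_0 − R_C·δ_{CC} = 0, so R_C = 197.8/24.7 = 8.008 kN.
Moment equilibrium about A: M_A = Σ(load moments about A) − R_C·L = 120.1 − 8.008×4.2 = 86.49 kN·m.

M_A = 86.49 kN·m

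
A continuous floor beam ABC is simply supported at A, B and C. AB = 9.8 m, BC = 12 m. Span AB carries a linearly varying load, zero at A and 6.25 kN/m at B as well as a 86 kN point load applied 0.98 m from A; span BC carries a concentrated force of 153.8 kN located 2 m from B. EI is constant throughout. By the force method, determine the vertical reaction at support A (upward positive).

Release continuity at B by inserting a hinge; the redundant is the internal moment M_B. The primary structure is two simply-supported spans AB and BC.
Discontinuity in slope at B on the released structure — sum the simple-span end rotations:
  span AB: triangular load, peak 6.25: w₀L³/(45EI) = 130.7/EI
  span AB: point load 86 at a = 0.98: Pab(L + a)/(6LEI) = 136.3/EI
  span BC: point load 153.8 at a = 2: Pab(L + b)/(6LEI) = 939.9/EI
  relative rotation θ_0 = (267 + 939.9)/EI = 1207/EI
A unit hogging moment at B produces rotation L₁/(3EI) + L₂/(3EI) = 7.267/EI.
Slope continuity at B: θ_0 = M_B·7.267/EI, so M_B = 1207/7.267 = 166.1 kN·m (hogging).
Span AB, ΣM about A with M_B applied at B: R_B^{AB}·9.8 = 284.4 + 166.1, so R_B^{AB} = 45.96 kN and R_A = 116.6 − 45.96 = 70.66 kN.

R_A = 70.66 kN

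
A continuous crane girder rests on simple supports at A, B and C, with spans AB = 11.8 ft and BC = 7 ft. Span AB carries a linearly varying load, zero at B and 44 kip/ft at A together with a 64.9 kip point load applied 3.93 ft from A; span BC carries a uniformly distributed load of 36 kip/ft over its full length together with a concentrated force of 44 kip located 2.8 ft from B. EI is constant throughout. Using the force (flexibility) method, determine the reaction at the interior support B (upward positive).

Release continuity at B by inserting a hinge; the redundant is the internal moment M_B. The primary structure is two simply-supported spans AB and BC.
Discontinuity in slope at B on the released structure — sum the simple-span end rotations:
  span AB: triangular load, peak 44: 7w₀L³/(360EI) = 1406/EI
  span AB: point load 64.9 at a = 3.93: Pab(L + a)/(6LEI) = 446/EI
  span BC: UDL 36: wL³/(24EI) = 514.5/EI
  span BC: point load 44 at a = 2.8: Pab(L + b)/(6LEI) = 138/EI
  relative rotation θ_0 = (1852 + 652.5)/EI = 2504/EI
A unit hogging moment at B produces rotation L₁/(3EI) + L₂/(3EI) = 6.267/EI.
Slope continuity at B: θ_0 = M_B·6.267/EI, so M_B = 2504/6.267 = 399.6 kip·ft (hogging).
Span AB, ΣM about A with M_B applied at B: R_B^{AB}·11.8 = 1276 + 399.6, so R_B^{AB} = 142 kip and R_A = 324.5 − 142 = 182.5 kip.
Span BC, ΣM about C: R_B^{BC}·7 = 1067 + 399.6, so R_B^{BC} = 209.5 kip and R_C = 296 − 209.5 = 86.51 kip.
R_B = 142 + 209.5 = 351.5 kip.

R_B = 351.5 kip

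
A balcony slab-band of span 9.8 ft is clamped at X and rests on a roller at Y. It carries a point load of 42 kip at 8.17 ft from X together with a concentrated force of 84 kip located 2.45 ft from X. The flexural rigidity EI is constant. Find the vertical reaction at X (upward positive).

R_X = 87.16 kip

Release the roller at Y. Primary structure: cantilever fixed at X.
Free-end deflection of the primary structure under the applied loading (downward +):
  point load 42 at a = 8.17: Pa²(3L − a)/(6EI) = 9920/EI
  point load 84 at a = 2.45: Pa²(3L − a)/(6EI) = 2265/EI
  δ_0 = 12184/EI
Flexibility coefficient — unit upward force at Y: δ_{YY} = L³/(3EI) = 313.7/EI.
The prop prevents deflection at Y: R_Y = δ_0/δ_{YY} = 12184/313.7 = 38.84 kip.
Vertical equilibrium: R_X = ΣP − R_Y = 126 − 38.84 = 87.16 kip.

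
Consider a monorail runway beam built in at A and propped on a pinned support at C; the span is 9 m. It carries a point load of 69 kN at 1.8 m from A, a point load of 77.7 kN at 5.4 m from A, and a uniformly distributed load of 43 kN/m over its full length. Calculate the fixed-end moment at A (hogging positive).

Release the roller at C. Primary structure: cantilever fixed at A.
Deflection at C on the released cantilever, summing each load's contribution:
  point load 69 at a = 1.8: Pa²(3L − a)/(6EI) = 939/EI
  point load 77.7 at a = 5.4: Pa²(3L − a)/(6EI) = 8157/EI
  UDL 43: wL⁴/(8EI) = 35265/EI
  δ_0 = 44361/EI
Flexibility coefficient — unit upward force at C: δ_{CC} = L³/(3EI) = 243/EI.
The prop prevents deflection at C: R_C = δ_0/δ_{CC} = 44361/243 = 182.6 kN.
Moment equilibrium about A: M_A = Σ(load moments about A) − R_C·L = 2285 − 182.6×9 = 642.3 kN·m.

M_A = 642.3 kN·m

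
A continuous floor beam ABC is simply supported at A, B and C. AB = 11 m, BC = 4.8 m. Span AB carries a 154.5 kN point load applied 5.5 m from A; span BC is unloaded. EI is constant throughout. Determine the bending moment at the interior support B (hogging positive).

M_B = 221.8 kN·m

Release continuity at B by inserting a hinge; the redundant is the internal moment M_B. The primary structure is two simply-supported spans AB and BC.
End slopes at the hinge B, treating each span as simply supported:
  span AB: point load 154.5 at a = 5.5: Pab(L + a)/(6LEI) = 1168/EI
  relative rotation θ_0 = (1168 + 0)/EI = 1168/EI
A unit hogging moment at B produces rotation L₁/(3EI) + L₂/(3EI) = 5.267/EI.
Compatibility: M_B·(L₁+L₂)/(3EI) = θ_0, giving M_B = 221.8 kN·m (hogging).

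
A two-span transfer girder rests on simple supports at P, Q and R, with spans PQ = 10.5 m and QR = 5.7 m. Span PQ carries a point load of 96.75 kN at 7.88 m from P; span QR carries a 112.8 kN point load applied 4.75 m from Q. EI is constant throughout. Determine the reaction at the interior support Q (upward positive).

R_Q = 125.6 kN

Take M_Q as the redundant. Released structure: two simple spans PQ and QR with a hinge at Q.
Rotations at Q on the released spans (each span's end-slope, ×1/EI):
  span PQ: point load 96.75 at a = 7.88: Pab(L + a)/(6LEI) = 582.8/EI
  span QR: point load 112.8 at a = 4.75: Pab(L + b)/(6LEI) = 98.97/EI
  relative rotation θ_0 = (582.8 + 98.97)/EI = 681.7/EI
A unit hogging moment at Q produces rotation L₁/(3EI) + L₂/(3EI) = 5.4/EI.
Slope continuity at Q: θ_0 = M_Q·5.4/EI, so M_Q = 681.7/5.4 = 126.2 kN·m (hogging).
Span PQ, ΣM about P with M_Q applied at Q: R_Q^{PQ}·10.5 = 762.4 + 126.2, so R_Q^{PQ} = 84.63 kN and R_P = 96.75 − 84.63 = 12.12 kN.
Span QR, ΣM about R: R_Q^{QR}·5.7 = 107.2 + 126.2, so R_Q^{QR} = 40.95 kN and R_R = 112.8 − 40.95 = 71.85 kN.
R_Q = 84.63 + 40.95 = 125.6 kN.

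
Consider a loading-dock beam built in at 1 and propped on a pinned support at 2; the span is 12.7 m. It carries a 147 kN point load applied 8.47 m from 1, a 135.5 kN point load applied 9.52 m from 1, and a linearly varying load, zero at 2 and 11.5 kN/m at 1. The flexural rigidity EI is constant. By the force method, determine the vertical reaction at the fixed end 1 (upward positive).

Release the roller at 2. Primary structure: cantilever fixed at 1.
Free-end deflection of the primary structure under the applied loading (downward +):
  point load 147 at a = 8.47: Pa²(3L − a)/(6EI) = 52079/EI
  point load 135.5 at a = 9.52: Pa²(3L − a)/(6EI) = 58496/EI
  triangular load, peak 11.5 at the fixed end: w₀L⁴/(30EI) = 9972/EI
  δ_0 = 120547/EI
Tip deflection under a unit load at 2: L³/(3EI) = 682.8/EI.
Compatibility at 2: δ_0 − R_2·δ_{22} = 0, so R_2 = 120547/682.8 = 176.5 kN.
Vertical equilibrium: R_1 = ΣP − R_2 = 355.5 − 176.5 = 179 kN.

R_1 = 179 kN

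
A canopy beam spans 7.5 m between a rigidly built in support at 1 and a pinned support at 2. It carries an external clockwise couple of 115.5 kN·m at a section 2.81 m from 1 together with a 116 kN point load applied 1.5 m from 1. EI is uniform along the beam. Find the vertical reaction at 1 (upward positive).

R_1 = 95.44 kN

Choose R_2 as the redundant. The primary structure is the cantilever fixed at 1.
Primary-structure tip deflection at 2 by superposition:
  clockwise couple 115.5 at a = 2.81: M₀a(2L − a)/(2EI) = 1978/EI
  point load 116 at a = 1.5: Pa²(3L − a)/(6EI) = 913.5/EI
  δ_0 = 2892/EI
Flexibility coefficient — unit upward force at 2: δ_{22} = L³/(3EI) = 140.6/EI.
The prop prevents deflection at 2: R_2 = δ_0/δ_{22} = 2892/140.6 = 20.56 kN.
Vertical equilibrium: R_1 = ΣP − R_2 = 116 − 20.56 = 95.44 kN.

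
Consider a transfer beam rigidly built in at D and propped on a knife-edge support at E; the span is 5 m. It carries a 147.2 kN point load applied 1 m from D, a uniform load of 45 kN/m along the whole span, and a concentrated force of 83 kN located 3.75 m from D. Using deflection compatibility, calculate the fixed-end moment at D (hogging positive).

M_D = 295.2 kN·m

Take the reaction at E as the redundant and release it; the primary structure is a cantilever fixed at D.
Primary-structure tip deflection at E by superposition:
  point load 147.2 at a = 1: Pa²(3L − a)/(6EI) = 343.5/EI
  UDL 45: wL⁴/(8EI) = 3516/EI
  point load 83 at a = 3.75: Pa²(3L − a)/(6EI) = 2188/EI
  δ_0 = 6048/EI
Flexibility coefficient — unit upward force at E: δ_{EE} = L³/(3EI) = 41.67/EI.
Compatibility at E: δ_0 − R_E·δ_{EE} = 0, so R_E = 6048/41.67 = 145.1 kN.
Moment equilibrium about D: M_D = Σ(load moments about D) − R_E·L = 1021 − 145.1×5 = 295.2 kN·m.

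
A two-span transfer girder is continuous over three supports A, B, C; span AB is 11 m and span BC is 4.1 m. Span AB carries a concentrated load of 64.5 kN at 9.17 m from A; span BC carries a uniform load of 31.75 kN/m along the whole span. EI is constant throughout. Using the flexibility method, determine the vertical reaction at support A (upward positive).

R_A = 3.109 kN

Insert a hinge at B; M_B is the redundant, and each span becomes simply supported.
Discontinuity in slope at B on the released structure — sum the simple-span end rotations:
  span AB: point load 64.5 at a = 9.17: Pab(L + a)/(6LEI) = 330.8/EI
  span BC: UDL 31.75: wL³/(24EI) = 91.18/EI
  relative rotation θ_0 = (330.8 + 91.18)/EI = 422/EI
A unit hogging moment at B produces rotation L₁/(3EI) + L₂/(3EI) = 5.033/EI.
Slope continuity at B: θ_0 = M_B·5.033/EI, so M_B = 422/5.033 = 83.83 kN·m (hogging).
Span AB, ΣM about A with M_B applied at B: R_B^{AB}·11 = 591.5 + 83.83, so R_B^{AB} = 61.39 kN and R_A = 64.5 − 61.39 = 3.109 kN.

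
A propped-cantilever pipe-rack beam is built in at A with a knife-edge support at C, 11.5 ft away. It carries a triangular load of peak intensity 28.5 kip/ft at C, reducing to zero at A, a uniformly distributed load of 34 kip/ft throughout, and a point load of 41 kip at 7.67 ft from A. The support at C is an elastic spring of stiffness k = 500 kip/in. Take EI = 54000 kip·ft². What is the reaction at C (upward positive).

R_C = 253.5 kip

Remove the prop at C; the released (primary) structure is a cantilever built in at A.
Free-end deflection of the primary structure under the applied loading (downward +):
  triangular load, peak 28.5 at the free end: 11w₀L⁴/(120EI) = 45693/EI
  UDL 34: wL⁴/(8EI) = 74333/EI
  point load 41 at a = 7.67: Pa²(3L − a)/(6EI) = 10786/EI
  δ_0 = 130811/EI
Flexibility coefficient — unit upward force at C: δ_{CC} = L³/(3EI) = 507/EI.
With EI = 54000 kip·ft²: δ_0 = 2.4224 ft and δ_{CC} = 0.009388 ft/kip.
Compatibility — the spring shortens by R_C/k under the reaction it provides: δ_0 − R_C·δ_{CC} = R_C/k. With 1/k = 1/(500×12) ft/kip = 0.000167 ft/kip, R_C = δ_0 / (δ_{CC} + 1/k) = 2.4224 / (0.009388 + 0.000167) = 253.5 kip.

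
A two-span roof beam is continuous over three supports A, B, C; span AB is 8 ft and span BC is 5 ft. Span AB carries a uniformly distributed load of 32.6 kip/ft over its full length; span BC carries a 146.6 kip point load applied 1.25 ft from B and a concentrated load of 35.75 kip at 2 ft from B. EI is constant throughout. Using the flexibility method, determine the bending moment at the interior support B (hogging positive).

M_B = 219.9 kip·ft

Insert a hinge at B; M_B is the redundant, and each span becomes simply supported.
End slopes at the hinge B, treating each span as simply supported:
  span AB: UDL 32.6: wL³/(24EI) = 695.5/EI
  span BC: point load 146.6 at a = 1.25: Pab(L + b)/(6LEI) = 200.4/EI
  span BC: point load 35.75 at a = 2: Pab(L + b)/(6LEI) = 57.2/EI
  relative rotation θ_0 = (695.5 + 257.6)/EI = 953.1/EI
A unit hogging moment at B produces rotation L₁/(3EI) + L₂/(3EI) = 4.333/EI.
Compatibility: M_B·(L₁+L₂)/(3EI) = θ_0, giving M_B = 219.9 kip·ft (hogging).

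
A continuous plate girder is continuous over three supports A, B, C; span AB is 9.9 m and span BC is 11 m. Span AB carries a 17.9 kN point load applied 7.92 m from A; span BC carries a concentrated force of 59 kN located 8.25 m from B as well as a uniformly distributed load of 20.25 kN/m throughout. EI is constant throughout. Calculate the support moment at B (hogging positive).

M_B = 213.3 kN·m

Take M_B as the redundant. Released structure: two simple spans AB and BC with a hinge at B.
Discontinuity in slope at B on the released structure — sum the simple-span end rotations:
  span AB: point load 17.9 at a = 7.92: Pab(L + a)/(6LEI) = 84.21/EI
  span BC: point load 59 at a = 8.25: Pab(L + b)/(6LEI) = 278.9/EI
  span BC: UDL 20.25: wL³/(24EI) = 1123/EI
  relative rotation θ_0 = (84.21 + 1402)/EI = 1486/EI
A unit hogging moment at B produces rotation L₁/(3EI) + L₂/(3EI) = 6.967/EI.
Slope continuity at B: θ_0 = M_B·6.967/EI, so M_B = 1486/6.967 = 213.3 kN·m (hogging).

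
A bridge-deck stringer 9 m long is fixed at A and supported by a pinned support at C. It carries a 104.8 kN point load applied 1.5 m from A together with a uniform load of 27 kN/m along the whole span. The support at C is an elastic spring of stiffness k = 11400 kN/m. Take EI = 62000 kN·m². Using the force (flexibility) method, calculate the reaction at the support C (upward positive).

R_C = 93.16 kN

Choose R_C as the redundant. The primary structure is the cantilever fixed at A.
Downward deflection at the released point C due to the loads:
  point load 104.8 at a = 1.5: Pa²(3L − a)/(6EI) = 1002/EI
  UDL 27: wL⁴/(8EI) = 22143/EI
  δ_0 = 23146/EI
Flexibility coefficient — unit upward force at C: δ_{CC} = L³/(3EI) = 243/EI.
With EI = 62000 kN·m²: δ_0 = 0.37331 m and δ_{CC} = 0.003919 m/kN.
Compatibility — the spring shortens by R_C/k under the reaction it provides: δ_0 − R_C·δ_{CC} = R_C/k. With 1/k = 0.000088 m/kN, R_C = δ_0 / (δ_{CC} + 1/k) = 0.37331 / (0.003919 + 0.000088) = 93.16 kN.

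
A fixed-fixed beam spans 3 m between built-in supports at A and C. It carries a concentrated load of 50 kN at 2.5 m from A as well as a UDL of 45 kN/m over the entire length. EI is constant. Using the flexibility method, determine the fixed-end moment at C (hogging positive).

M_C = 51.11 kN·m

Release both end moments; the primary structure is a simply-supported span AC with redundants M_A and M_C.
On the primary (simply-supported) span, the end slopes from the loading are:
  at A: point load 50 at a = 2.5: Pab(L + b)/(6LEI) = 12.15/EI
  at C: point load 50 at a = 2.5: Pab(L + a)/(6LEI) = 19.1/EI
  at A: UDL 45: wL³/(24EI) = 50.62/EI
  at C: UDL 45: wL³/(24EI) = 50.62/EI
  θ_A0 = 62.78/EI,  θ_C0 = 69.72/EI
Flexibility coefficients: a unit moment at one end gives L/(3EI) there and L/(6EI) at the far end, so f₁₁ = f₂₂ = 1/EI and f₁₂ = f₂₁ = 0.5/EI.
Compatibility — zero rotation at each built-in end:
  1 M_A + 0.5 M_C = 62.78
  0.5 M_A + 1 M_C = 69.72
Solving the pair gives M_A = 37.22 kN·m and M_C = 51.11 kN·m (hogging).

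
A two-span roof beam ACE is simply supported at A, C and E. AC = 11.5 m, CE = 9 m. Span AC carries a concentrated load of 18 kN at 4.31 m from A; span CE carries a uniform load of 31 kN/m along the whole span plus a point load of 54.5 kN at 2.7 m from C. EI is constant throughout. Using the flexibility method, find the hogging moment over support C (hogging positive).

Take M_C as the redundant. Released structure: two simple spans AC and CE with a hinge at C.
Discontinuity in slope at C on the released structure — sum the simple-span end rotations:
  span AC: point load 18 at a = 4.31: Pab(L + a)/(6LEI) = 127.8/EI
  span CE: UDL 31: wL³/(24EI) = 941.6/EI
  span CE: point load 54.5 at a = 2.7: Pab(L + b)/(6LEI) = 262.7/EI
  relative rotation θ_0 = (127.8 + 1204)/EI = 1332/EI
A unit hogging moment at C produces rotation L₁/(3EI) + L₂/(3EI) = 6.833/EI.
Slope continuity at C: θ_0 = M_C·6.833/EI, so M_C = 1332/6.833 = 194.9 kN·m (hogging).

M_C = 194.9 kN·m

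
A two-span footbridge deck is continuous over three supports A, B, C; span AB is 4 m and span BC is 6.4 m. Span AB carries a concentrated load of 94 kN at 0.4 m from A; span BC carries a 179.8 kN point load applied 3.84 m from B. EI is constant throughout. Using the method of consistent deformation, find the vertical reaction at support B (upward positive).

R_B = 132.6 kN

Insert a hinge at B; M_B is the redundant, and each span becomes simply supported.
Discontinuity in slope at B on the released structure — sum the simple-span end rotations:
  span AB: point load 94 at a = 0.4: Pab(L + a)/(6LEI) = 24.82/EI
  span BC: point load 179.8 at a = 3.84: Pab(L + b)/(6LEI) = 412.4/EI
  relative rotation θ_0 = (24.82 + 412.4)/EI = 437.2/EI
A unit hogging moment at B produces rotation L₁/(3EI) + L₂/(3EI) = 3.467/EI.
Slope continuity at B: θ_0 = M_B·3.467/EI, so M_B = 437.2/3.467 = 126.1 kN·m (hogging).
Span AB, ΣM about A with M_B applied at B: R_B^{AB}·4 = 37.6 + 126.1, so R_B^{AB} = 40.93 kN and R_A = 94 − 40.93 = 53.07 kN.
Span BC, ΣM about C: R_B^{BC}·6.4 = 460.3 + 126.1, so R_B^{BC} = 91.63 kN and R_C = 179.8 − 91.63 = 88.17 kN.
R_B = 40.93 + 91.63 = 132.6 kN.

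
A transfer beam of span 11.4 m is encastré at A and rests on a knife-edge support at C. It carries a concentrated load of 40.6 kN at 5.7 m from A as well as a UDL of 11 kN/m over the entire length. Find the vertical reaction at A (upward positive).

R_A = 106.3 kN

Choose R_C as the redundant. The primary structure is the cantilever fixed at A.
Primary-structure tip deflection at C by superposition:
  point load 40.6 at a = 5.7: Pa²(3L − a)/(6EI) = 6266/EI
  UDL 11: wL⁴/(8EI) = 23223/EI
  δ_0 = 29489/EI
Flexibility coefficient — unit upward force at C: δ_{CC} = L³/(3EI) = 493.8/EI.
The prop prevents deflection at C: R_C = δ_0/δ_{CC} = 29489/493.8 = 59.71 kN.
Vertical equilibrium: R_A = ΣP − R_C = 166 − 59.71 = 106.3 kN.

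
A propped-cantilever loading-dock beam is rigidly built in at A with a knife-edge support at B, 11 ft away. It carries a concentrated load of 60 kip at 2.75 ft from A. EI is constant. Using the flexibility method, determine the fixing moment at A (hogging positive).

M_A = 108.3 kip·ft

Choose R_B as the redundant. The primary structure is the cantilever fixed at A.
Free-end deflection of the primary structure under the applied loading (downward +):
  point load 60 at a = 2.75: Pa²(3L − a)/(6EI) = 2288/EI
Tip deflection under a unit load at B: L³/(3EI) = 443.7/EI.
The prop prevents deflection at B: R_B = δ_0/δ_{BB} = 2288/443.7 = 5.156 kip.
Moment equilibrium about A: M_A = Σ(load moments about A) − R_B·L = 165 − 5.156×11 = 108.3 kip·ft.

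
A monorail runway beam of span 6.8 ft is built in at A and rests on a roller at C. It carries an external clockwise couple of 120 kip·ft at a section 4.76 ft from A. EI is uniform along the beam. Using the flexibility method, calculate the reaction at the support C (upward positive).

R_C = 24.09 kip

Take the reaction at C as the redundant and release it; the primary structure is a cantilever fixed at A.
Free-end deflection of the primary structure under the applied loading (downward +):
  clockwise couple 120 at a = 4.76: M₀a(2L − a)/(2EI) = 2525/EI
Tip deflection under a unit load at C: L³/(3EI) = 104.8/EI.
The prop prevents deflection at C: R_C = δ_0/δ_{CC} = 2525/104.8 = 24.09 kip.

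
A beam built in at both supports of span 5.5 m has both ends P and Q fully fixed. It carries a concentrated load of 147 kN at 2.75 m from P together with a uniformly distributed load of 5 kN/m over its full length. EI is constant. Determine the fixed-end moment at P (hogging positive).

Take the two fixed-end moments M_P, M_Q as redundants; the released structure is the simple span PQ.
End rotations of the released simple span under the applied load (×1/EI):
  at P: point load 147 at a = 2.75: Pab(L + b)/(6LEI) = 277.9/EI
  at Q: point load 147 at a = 2.75: Pab(L + a)/(6LEI) = 277.9/EI
  at P: UDL 5: wL³/(24EI) = 34.66/EI
  at Q: UDL 5: wL³/(24EI) = 34.66/EI
  θ_P0 = 312.6/EI,  θ_Q0 = 312.6/EI
Flexibility coefficients: a unit moment at one end gives L/(3EI) there and L/(6EI) at the far end, so f₁₁ = f₂₂ = 1.833/EI and f₁₂ = f₂₁ = 0.9167/EI.
Compatibility — zero rotation at each built-in end:
  1.833 M_P + 0.9167 M_Q = 312.6
  0.9167 M_P + 1.833 M_Q = 312.6
Solving the pair gives M_P = 113.7 kN·m and M_Q = 113.7 kN·m (hogging).

M_P = 113.7 kN·m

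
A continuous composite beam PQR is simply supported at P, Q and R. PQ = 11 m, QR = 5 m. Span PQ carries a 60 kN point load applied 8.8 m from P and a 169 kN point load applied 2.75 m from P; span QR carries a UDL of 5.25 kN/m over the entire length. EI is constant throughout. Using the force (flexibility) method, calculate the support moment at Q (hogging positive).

Take M_Q as the redundant. Released structure: two simple spans PQ and QR with a hinge at Q.
Rotations at Q on the released spans (each span's end-slope, ×1/EI):
  span PQ: point load 60 at a = 8.8: Pab(L + a)/(6LEI) = 348.5/EI
  span PQ: point load 169 at a = 2.75: Pab(L + a)/(6LEI) = 798.8/EI
  span QR: UDL 5.25: wL³/(24EI) = 27.34/EI
  relative rotation θ_0 = (1147 + 27.34)/EI = 1175/EI
A unit hogging moment at Q produces rotation L₁/(3EI) + L₂/(3EI) = 5.333/EI.
Compatibility: M_Q·(L₁+L₂)/(3EI) = θ_0, giving M_Q = 220.2 kN·m (hogging).

M_Q = 220.2 kN·m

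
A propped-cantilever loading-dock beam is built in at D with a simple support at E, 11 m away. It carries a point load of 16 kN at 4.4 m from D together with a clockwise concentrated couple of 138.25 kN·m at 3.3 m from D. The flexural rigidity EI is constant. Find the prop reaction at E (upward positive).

Release the roller at E. Primary structure: cantilever fixed at D.
Free-end deflection of the primary structure under the applied loading (downward +):
  point load 16 at a = 4.4: Pa²(3L − a)/(6EI) = 1477/EI
  clockwise couple 138.25 at a = 3.3: M₀a(2L − a)/(2EI) = 4266/EI
  δ_0 = 5742/EI
Flexibility coefficient — unit upward force at E: δ_{EE} = L³/(3EI) = 443.7/EI.
Compatibility at E: δ_0 − R_E·δ_{EE} = 0, so R_E = 5742/443.7 = 12.94 kN.

R_E = 12.94 kN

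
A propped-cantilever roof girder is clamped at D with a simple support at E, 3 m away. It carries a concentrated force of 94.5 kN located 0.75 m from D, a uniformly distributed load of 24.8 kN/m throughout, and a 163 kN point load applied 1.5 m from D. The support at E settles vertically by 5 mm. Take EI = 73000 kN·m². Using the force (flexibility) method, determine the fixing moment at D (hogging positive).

M_D = 287.8 kN·m

Choose R_E as the redundant. The primary structure is the cantilever fixed at D.
Deflection at E on the released cantilever, summing each load's contribution:
  point load 94.5 at a = 0.75: Pa²(3L − a)/(6EI) = 73.09/EI
  UDL 24.8: wL⁴/(8EI) = 251.1/EI
  point load 163 at a = 1.5: Pa²(3L − a)/(6EI) = 458.4/EI
  δ_0 = 782.6/EI
Flexibility coefficient — unit upward force at E: δ_{EE} = L³/(3EI) = 9/EI.
With EI = 73000 kN·m²: δ_0 = 0.010721 m and δ_{EE} = 0.000123 m/kN.
Compatibility — the beam at E must follow the support down by 0.005 m: δ_0 − R_E·δ_{EE} = 0.005, so R_E = (0.010721 − 0.005)/0.000123 = 46.4 kN.
Moment equilibrium about D: M_D = Σ(load moments about D) − R_E·L = 427 − 46.4×3 = 287.8 kN·m.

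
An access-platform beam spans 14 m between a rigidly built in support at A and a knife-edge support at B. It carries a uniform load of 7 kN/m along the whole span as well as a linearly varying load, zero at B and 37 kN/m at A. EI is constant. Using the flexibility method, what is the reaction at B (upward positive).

R_B = 88.55 kN

Release the roller at B. Primary structure: cantilever fixed at A.
Deflection at B on the released cantilever, summing each load's contribution:
  UDL 7: wL⁴/(8EI) = 33614/EI
  triangular load, peak 37 at the fixed end: w₀L⁴/(30EI) = 47380/EI
  δ_0 = 80994/EI
Tip deflection under a unit load at B: L³/(3EI) = 914.7/EI.
Compatibility at B: δ_0 − R_B·δ_{BB} = 0, so R_B = 80994/914.7 = 88.55 kN.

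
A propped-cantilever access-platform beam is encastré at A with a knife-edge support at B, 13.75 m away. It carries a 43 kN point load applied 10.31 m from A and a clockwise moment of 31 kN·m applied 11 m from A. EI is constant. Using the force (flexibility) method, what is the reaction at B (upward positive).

Remove the prop at B; the released (primary) structure is a cantilever built in at A.
Downward deflection at the released point B due to the loads:
  point load 43 at a = 10.31: Pa²(3L − a)/(6EI) = 23570/EI
  clockwise couple 31 at a = 11: M₀a(2L − a)/(2EI) = 2813/EI
  δ_0 = 26383/EI
Flexibility coefficient — unit upward force at B: δ_{BB} = L³/(3EI) = 866.5/EI.
Compatibility at B: δ_0 − R_B·δ_{BB} = 0, so R_B = 26383/866.5 = 30.45 kN.

R_B = 30.45 kN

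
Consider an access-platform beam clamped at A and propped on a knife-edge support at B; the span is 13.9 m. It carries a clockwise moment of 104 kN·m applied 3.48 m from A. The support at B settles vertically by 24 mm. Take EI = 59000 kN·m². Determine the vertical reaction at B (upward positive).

Choose R_B as the redundant. The primary structure is the cantilever fixed at A.
Deflection at B on the released cantilever, summing each load's contribution:
  clockwise couple 104 at a = 3.48: M₀a(2L − a)/(2EI) = 4401/EI
Tip deflection under a unit load at B: L³/(3EI) = 895.2/EI.
With EI = 59000 kN·m²: δ_0 = 0.074592 m and δ_{BB} = 0.015173 m/kN.
Compatibility — the beam at B must follow the support down by 0.024 m: δ_0 − R_B·δ_{BB} = 0.024, so R_B = (0.074592 − 0.024)/0.015173 = 3.334 kN.

R_B = 3.334 kN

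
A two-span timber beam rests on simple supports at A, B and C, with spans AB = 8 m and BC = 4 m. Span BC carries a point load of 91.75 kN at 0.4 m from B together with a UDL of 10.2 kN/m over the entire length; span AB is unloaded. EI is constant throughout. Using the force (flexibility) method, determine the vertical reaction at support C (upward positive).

R_C = 25.26 kN

Take M_B as the redundant. Released structure: two simple spans AB and BC with a hinge at B.
Discontinuity in slope at B on the released structure — sum the simple-span end rotations:
  span BC: point load 91.75 at a = 0.4: Pab(L + b)/(6LEI) = 41.84/EI
  span BC: UDL 10.2: wL³/(24EI) = 27.2/EI
  relative rotation θ_0 = (0 + 69.04)/EI = 69.04/EI
A unit hogging moment at B produces rotation L₁/(3EI) + L₂/(3EI) = 4/EI.
Compatibility: M_B·(L₁+L₂)/(3EI) = θ_0, giving M_B = 17.26 kN·m (hogging).
Span BC, ΣM about C: R_B^{BC}·4 = 411.9 + 17.26, so R_B^{BC} = 107.3 kN and R_C = 132.6 − 107.3 = 25.26 kN.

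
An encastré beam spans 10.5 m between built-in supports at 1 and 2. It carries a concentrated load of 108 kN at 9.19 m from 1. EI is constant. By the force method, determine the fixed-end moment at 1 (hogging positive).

M_1 = 15.45 kN·m

Release both end moments; the primary structure is a simply-supported span 12 with redundants M_1 and M_2.
End rotations of the released simple span under the applied load (×1/EI):
  at 1: point load 108 at a = 9.19: Pab(L + b)/(6LEI) = 243.7/EI
  at 2: point load 108 at a = 9.19: Pab(L + a)/(6LEI) = 406.4/EI
  θ_10 = 243.7/EI,  θ_20 = 406.4/EI
Flexibility coefficients: a unit moment at one end gives L/(3EI) there and L/(6EI) at the far end, so f₁₁ = f₂₂ = 3.5/EI and f₁₂ = f₂₁ = 1.75/EI.
Compatibility — zero rotation at each built-in end:
  3.5 M_1 + 1.75 M_2 = 243.7
  1.75 M_1 + 3.5 M_2 = 406.4
Solving the pair gives M_1 = 15.45 kN·m and M_2 = 108.4 kN·m (hogging).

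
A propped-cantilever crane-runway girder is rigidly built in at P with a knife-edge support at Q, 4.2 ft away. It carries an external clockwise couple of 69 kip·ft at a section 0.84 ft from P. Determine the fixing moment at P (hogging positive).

Release the roller at Q. Primary structure: cantilever fixed at P.
Downward deflection at the released point Q due to the loads:
  clockwise couple 69 at a = 0.84: M₀a(2L − a)/(2EI) = 219.1/EI
Flexibility coefficient — unit upward force at Q: δ_{QQ} = L³/(3EI) = 24.7/EI.
Compatibility at Q: δ_0 − R_Q·δ_{QQ} = 0, so R_Q = 219.1/24.7 = 8.871 kip.
Moment equilibrium about P: M_P = Σ(load moments about P) − R_Q·L = 69 − 8.871×4.2 = 31.74 kip·ft.

M_P = 31.74 kip·ft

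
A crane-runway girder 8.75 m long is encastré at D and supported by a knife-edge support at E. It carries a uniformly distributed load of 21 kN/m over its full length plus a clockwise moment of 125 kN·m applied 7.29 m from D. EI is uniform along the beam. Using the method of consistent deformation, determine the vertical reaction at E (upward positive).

R_E = 89.74 kN

Choose R_E as the redundant. The primary structure is the cantilever fixed at D.
Primary-structure tip deflection at E by superposition:
  UDL 21: wL⁴/(8EI) = 15387/EI
  clockwise couple 125 at a = 7.29: M₀a(2L − a)/(2EI) = 4652/EI
  δ_0 = 20039/EI
Flexibility coefficient — unit upward force at E: δ_{EE} = L³/(3EI) = 223.3/EI.
The prop prevents deflection at E: R_E = δ_0/δ_{EE} = 20039/223.3 = 89.74 kN.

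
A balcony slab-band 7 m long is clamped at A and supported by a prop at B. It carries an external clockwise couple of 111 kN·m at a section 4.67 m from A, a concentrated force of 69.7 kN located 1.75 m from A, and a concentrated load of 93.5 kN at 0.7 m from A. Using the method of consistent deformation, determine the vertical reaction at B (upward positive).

Choose R_B as the redundant. The primary structure is the cantilever fixed at A.
Deflection at B on the released cantilever, summing each load's contribution:
  clockwise couple 111 at a = 4.67: M₀a(2L − a)/(2EI) = 2418/EI
  point load 69.7 at a = 1.75: Pa²(3L − a)/(6EI) = 684.8/EI
  point load 93.5 at a = 0.7: Pa²(3L − a)/(6EI) = 155/EI
  δ_0 = 3258/EI
Flexibility coefficient — unit upward force at B: δ_{BB} = L³/(3EI) = 114.3/EI.
The prop prevents deflection at B: R_B = δ_0/δ_{BB} = 3258/114.3 = 28.5 kN.

R_B = 28.5 kN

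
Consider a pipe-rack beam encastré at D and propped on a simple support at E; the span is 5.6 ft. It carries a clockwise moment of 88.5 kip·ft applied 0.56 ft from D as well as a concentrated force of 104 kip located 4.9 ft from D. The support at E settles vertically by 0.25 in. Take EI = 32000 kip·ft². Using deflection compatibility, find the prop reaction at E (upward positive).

R_E = 77.72 kip

Take the reaction at E as the redundant and release it; the primary structure is a cantilever fixed at D.
Primary-structure tip deflection at E by superposition:
  clockwise couple 88.5 at a = 0.56: M₀a(2L − a)/(2EI) = 263.7/EI
  point load 104 at a = 4.9: Pa²(3L − a)/(6EI) = 4952/EI
  δ_0 = 5216/EI
Tip deflection under a unit load at E: L³/(3EI) = 58.54/EI.
With EI = 32000 kip·ft²: δ_0 = 0.163 ft and δ_{EE} = 0.001829 ft/kip.
Compatibility — the beam at E must follow the support down by 0.02083 ft: δ_0 − R_E·δ_{EE} = 0.02083, so R_E = (0.163 − 0.02083)/0.001829 = 77.72 kip.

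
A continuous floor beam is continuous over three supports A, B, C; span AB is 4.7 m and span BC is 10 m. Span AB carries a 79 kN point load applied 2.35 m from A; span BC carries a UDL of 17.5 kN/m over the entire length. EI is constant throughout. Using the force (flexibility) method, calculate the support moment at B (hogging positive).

M_B = 171.1 kN·m

Insert a hinge at B; M_B is the redundant, and each span becomes simply supported.
Rotations at B on the released spans (each span's end-slope, ×1/EI):
  span AB: point load 79 at a = 2.35: Pab(L + a)/(6LEI) = 109.1/EI
  span BC: UDL 17.5: wL³/(24EI) = 729.2/EI
  relative rotation θ_0 = (109.1 + 729.2)/EI = 838.2/EI
A unit hogging moment at B produces rotation L₁/(3EI) + L₂/(3EI) = 4.9/EI.
Slope continuity at B: θ_0 = M_B·4.9/EI, so M_B = 838.2/4.9 = 171.1 kN·m (hogging).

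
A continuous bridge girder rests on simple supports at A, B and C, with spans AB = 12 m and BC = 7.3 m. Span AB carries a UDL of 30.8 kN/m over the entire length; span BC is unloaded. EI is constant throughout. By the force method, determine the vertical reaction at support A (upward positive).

Insert a hinge at B; M_B is the redundant, and each span becomes simply supported.
Rotations at B on the released spans (each span's end-slope, ×1/EI):
  span AB: UDL 30.8: wL³/(24EI) = 2218/EI
  relative rotation θ_0 = (2218 + 0)/EI = 2218/EI
A unit hogging moment at B produces rotation L₁/(3EI) + L₂/(3EI) = 6.433/EI.
Slope continuity at B: θ_0 = M_B·6.433/EI, so M_B = 2218/6.433 = 344.7 kN·m (hogging).
Span AB, ΣM about A with M_B applied at B: R_B^{AB}·12 = 2218 + 344.7, so R_B^{AB} = 213.5 kN and R_A = 369.6 − 213.5 = 156.1 kN.

R_A = 156.1 kN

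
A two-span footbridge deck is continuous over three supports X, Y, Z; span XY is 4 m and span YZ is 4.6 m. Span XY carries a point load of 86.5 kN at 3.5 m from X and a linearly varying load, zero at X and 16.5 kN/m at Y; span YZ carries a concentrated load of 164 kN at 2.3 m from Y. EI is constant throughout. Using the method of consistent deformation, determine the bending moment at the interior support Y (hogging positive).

Insert a hinge at Y; M_Y is the redundant, and each span becomes simply supported.
Rotations at Y on the released spans (each span's end-slope, ×1/EI):
  span XY: point load 86.5 at a = 3.5: Pab(L + a)/(6LEI) = 47.3/EI
  span XY: triangular load, peak 16.5: w₀L³/(45EI) = 23.47/EI
  span YZ: point load 164 at a = 2.3: Pab(L + b)/(6LEI) = 216.9/EI
  relative rotation θ_0 = (70.77 + 216.9)/EI = 287.7/EI
A unit hogging moment at Y produces rotation L₁/(3EI) + L₂/(3EI) = 2.867/EI.
Compatibility: M_Y·(L₁+L₂)/(3EI) = θ_0, giving M_Y = 100.3 kN·m (hogging).

M_Y = 100.3 kN·m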